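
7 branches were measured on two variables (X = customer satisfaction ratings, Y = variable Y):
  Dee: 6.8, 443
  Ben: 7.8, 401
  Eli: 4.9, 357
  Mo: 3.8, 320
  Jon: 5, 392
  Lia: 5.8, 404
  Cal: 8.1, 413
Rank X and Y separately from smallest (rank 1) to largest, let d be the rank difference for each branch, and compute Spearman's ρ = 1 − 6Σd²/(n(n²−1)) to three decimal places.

0.821

Ranks of variable 1: 5, 6, 2, 1, 3, 4, 7
Ranks of variable 2: 7, 4, 2, 1, 3, 5, 6
d = r₁ − r₂: -2, 2, 0, 0, 0, -1, 1
d²: 4, 4, 0, 0, 0, 1, 1; Σd² = 10
ρ = 1 − 6·10/(7·48) = 1 − 60/336 = 0.821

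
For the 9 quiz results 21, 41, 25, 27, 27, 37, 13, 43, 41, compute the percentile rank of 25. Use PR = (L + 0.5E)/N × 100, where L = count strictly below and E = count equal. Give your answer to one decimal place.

27.8

N = 9.
Strictly below 25: 2. Equal to 25: 1.
PR = (2 + 0.5·1)/9 × 100 = 27.8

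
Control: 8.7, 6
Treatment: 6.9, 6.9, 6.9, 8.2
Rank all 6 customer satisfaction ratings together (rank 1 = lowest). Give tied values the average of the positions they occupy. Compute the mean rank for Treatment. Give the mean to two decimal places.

3.50

Sorted (ascending): 6, 6.9, 6.9, 6.9, 8.2, 8.7
The 3 values of 6.9 occupy positions 2–4 → average rank 3.
Treatment values → pooled ranks: 6.9→3, 6.9→3, 6.9→3, 8.2→5
Mean rank = (3 + 3 + 3 + 5) / 4 = 3.50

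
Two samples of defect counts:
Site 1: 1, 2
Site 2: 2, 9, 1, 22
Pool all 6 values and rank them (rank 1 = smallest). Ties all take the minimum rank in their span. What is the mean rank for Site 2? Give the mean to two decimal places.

3.75

Sorted (ascending): 1, 1, 2, 2, 9, 22
The 2 values of 1 occupy positions 1–2 → each gets rank 1.
The 2 values of 2 occupy positions 3–4 → each gets rank 3.
Site 2 values → pooled ranks: 2→3, 9→5, 1→1, 22→6
Mean rank = (3 + 5 + 1 + 6) / 4 = 3.75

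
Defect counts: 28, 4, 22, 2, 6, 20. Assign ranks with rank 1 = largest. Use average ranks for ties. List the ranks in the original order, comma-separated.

Sorted (descending): 28, 22, 20, 6, 4, 2
No ties — each value takes its position as its rank.

1, 5, 2, 6, 4, 3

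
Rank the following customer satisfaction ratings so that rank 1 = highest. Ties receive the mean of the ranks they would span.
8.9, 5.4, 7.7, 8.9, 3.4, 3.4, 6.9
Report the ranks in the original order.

1.5, 5, 3, 1.5, 6.5, 6.5, 4

Sorted (descending): 8.9, 8.9, 7.7, 6.9, 5.4, 3.4, 3.4
The 2 values of 8.9 occupy positions 1–2 → average rank (1+2)/2 = 1.5.
The 2 values of 3.4 occupy positions 6–7 → average rank (6+7)/2 = 6.5.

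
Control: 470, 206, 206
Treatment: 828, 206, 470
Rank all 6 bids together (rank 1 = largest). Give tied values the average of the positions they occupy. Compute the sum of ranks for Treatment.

8.5

Sorted (descending): 828, 470, 470, 206, 206, 206
The 2 values of 470 occupy positions 2–3 → average rank (2+3)/2 = 2.5.
The 3 values of 206 occupy positions 4–6 → average rank 5.
Treatment values → pooled ranks: 828→1, 206→5, 470→2.5
Rank sum = 1 + 5 + 2.5 = 8.5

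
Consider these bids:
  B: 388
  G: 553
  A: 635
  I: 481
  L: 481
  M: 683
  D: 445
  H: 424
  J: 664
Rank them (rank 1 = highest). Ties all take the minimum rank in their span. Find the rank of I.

5

Sorted (descending): 683, 664, 635, 553, 481, 481, 445, 424, 388
The 2 values of 481 occupy positions 5–6 → each gets rank 5.
I has value 481 → rank 5.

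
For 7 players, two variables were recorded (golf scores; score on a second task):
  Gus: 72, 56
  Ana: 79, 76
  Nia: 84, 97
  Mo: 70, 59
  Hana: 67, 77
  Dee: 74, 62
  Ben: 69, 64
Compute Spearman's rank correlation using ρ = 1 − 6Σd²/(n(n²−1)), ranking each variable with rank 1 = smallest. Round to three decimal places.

0.214

Ranks of variable 1: 4, 6, 7, 3, 1, 5, 2
Ranks of variable 2: 1, 5, 7, 2, 6, 3, 4
d = r₁ − r₂: 3, 1, 0, 1, -5, 2, -2
d²: 9, 1, 0, 1, 25, 4, 4; Σd² = 44
ρ = 1 − 6·44/(7·48) = 1 − 264/336 = 0.214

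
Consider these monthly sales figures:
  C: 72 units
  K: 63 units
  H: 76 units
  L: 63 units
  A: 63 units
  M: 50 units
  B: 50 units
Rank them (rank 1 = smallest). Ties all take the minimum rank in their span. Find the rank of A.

Sorted (ascending): 50, 50, 63, 63, 63, 72, 76
The 2 values of 50 occupy positions 1–2 → each gets rank 1.
The 3 values of 63 occupy positions 3–5 → each gets rank 3.
A has value 63 units → rank 3.

3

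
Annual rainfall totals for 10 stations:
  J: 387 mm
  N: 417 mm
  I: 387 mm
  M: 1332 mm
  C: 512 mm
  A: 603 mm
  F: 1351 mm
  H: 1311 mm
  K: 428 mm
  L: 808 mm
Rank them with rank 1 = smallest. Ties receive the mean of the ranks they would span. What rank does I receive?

Sorted (ascending): 387, 387, 417, 428, 512, 603, 808, 1311, 1332, 1351
The 2 values of 387 occupy positions 1–2 → average rank (1+2)/2 = 1.5.
I has value 387 mm → rank 1.5.

1.5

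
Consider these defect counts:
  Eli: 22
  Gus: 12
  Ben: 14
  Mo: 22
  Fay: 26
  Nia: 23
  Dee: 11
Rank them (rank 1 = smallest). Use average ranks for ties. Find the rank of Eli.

4.5

Sorted (ascending): 11, 12, 14, 22, 22, 23, 26
The 2 values of 22 occupy positions 4–5 → average rank (4+5)/2 = 4.5.
Eli has value 22 → rank 4.5.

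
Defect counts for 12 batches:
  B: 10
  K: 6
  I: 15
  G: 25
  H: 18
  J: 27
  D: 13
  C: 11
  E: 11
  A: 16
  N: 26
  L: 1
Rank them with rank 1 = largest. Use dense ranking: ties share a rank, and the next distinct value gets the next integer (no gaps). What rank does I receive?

Sorted (descending): 27, 26, 25, 18, 16, 15, 13, 11, 11, 10, 6, 1
The 2 values of 11 share dense rank 8.
Remaining distinct values take the next consecutive integers.
I has value 15 → rank 6.

6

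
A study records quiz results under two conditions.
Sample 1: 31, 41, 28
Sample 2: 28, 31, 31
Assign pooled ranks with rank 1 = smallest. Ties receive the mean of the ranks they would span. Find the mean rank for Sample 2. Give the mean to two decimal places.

3.17

Sorted (ascending): 28, 28, 31, 31, 31, 41
The 2 values of 28 occupy positions 1–2 → average rank (1+2)/2 = 1.5.
The 3 values of 31 occupy positions 3–5 → average rank 4.
Sample 2 values → pooled ranks: 28→1.5, 31→4, 31→4
Mean rank = (1.5 + 4 + 4) / 3 = 3.17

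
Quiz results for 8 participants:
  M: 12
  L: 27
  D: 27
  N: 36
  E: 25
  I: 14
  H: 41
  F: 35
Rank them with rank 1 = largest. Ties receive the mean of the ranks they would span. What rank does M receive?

8

Sorted (descending): 41, 36, 35, 27, 27, 25, 14, 12
The 2 values of 27 occupy positions 4–5 → average rank (4+5)/2 = 4.5.
M has value 12 → rank 8.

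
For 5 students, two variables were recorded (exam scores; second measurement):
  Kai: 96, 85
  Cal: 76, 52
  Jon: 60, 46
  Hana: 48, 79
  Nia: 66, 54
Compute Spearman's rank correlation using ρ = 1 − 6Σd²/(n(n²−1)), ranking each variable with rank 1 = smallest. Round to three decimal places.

Ranks of variable 1: 5, 4, 2, 1, 3
Ranks of variable 2: 5, 2, 1, 4, 3
d = r₁ − r₂: 0, 2, 1, -3, 0
d²: 0, 4, 1, 9, 0; Σd² = 14
ρ = 1 − 6·14/(5·24) = 1 − 84/120 = 0.300

0.300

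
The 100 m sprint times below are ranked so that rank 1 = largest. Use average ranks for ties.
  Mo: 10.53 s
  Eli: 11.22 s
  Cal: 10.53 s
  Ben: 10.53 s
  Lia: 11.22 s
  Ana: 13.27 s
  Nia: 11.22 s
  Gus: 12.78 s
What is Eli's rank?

4

Sorted (descending): 13.27, 12.78, 11.22, 11.22, 11.22, 10.53, 10.53, 10.53
The 3 values of 11.22 occupy positions 3–5 → average rank 4.
The 3 values of 10.53 occupy positions 6–8 → average rank 7.
Eli has value 11.22 s → rank 4.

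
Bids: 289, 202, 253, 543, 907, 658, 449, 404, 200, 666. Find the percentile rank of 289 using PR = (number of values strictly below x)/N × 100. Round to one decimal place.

N = 10.
Strictly below 289: 3. Equal to 289: 1.
PR = 3/10 × 100 = 30.0

30.0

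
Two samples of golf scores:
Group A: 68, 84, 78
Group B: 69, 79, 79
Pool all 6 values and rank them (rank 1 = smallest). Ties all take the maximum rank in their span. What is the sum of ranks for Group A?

Sorted (ascending): 68, 69, 78, 79, 79, 84
The 2 values of 79 occupy positions 4–5 → each gets rank 5.
Group A values → pooled ranks: 68→1, 84→6, 78→3
Rank sum = 1 + 6 + 3 = 10

10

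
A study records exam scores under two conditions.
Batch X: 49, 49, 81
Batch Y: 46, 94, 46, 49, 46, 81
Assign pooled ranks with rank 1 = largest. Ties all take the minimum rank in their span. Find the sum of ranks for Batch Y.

28

Sorted (descending): 94, 81, 81, 49, 49, 49, 46, 46, 46
The 2 values of 81 occupy positions 2–3 → each gets rank 2.
The 3 values of 49 occupy positions 4–6 → each gets rank 4.
The 3 values of 46 occupy positions 7–9 → each gets rank 7.
Batch Y values → pooled ranks: 46→7, 94→1, 46→7, 49→4, 46→7, 81→2
Rank sum = 7 + 1 + 7 + 4 + 7 + 2 = 28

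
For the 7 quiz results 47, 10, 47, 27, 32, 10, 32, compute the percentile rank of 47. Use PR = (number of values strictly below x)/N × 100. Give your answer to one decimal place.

N = 7.
Strictly below 47: 5. Equal to 47: 2.
PR = 5/7 × 100 = 71.4

71.4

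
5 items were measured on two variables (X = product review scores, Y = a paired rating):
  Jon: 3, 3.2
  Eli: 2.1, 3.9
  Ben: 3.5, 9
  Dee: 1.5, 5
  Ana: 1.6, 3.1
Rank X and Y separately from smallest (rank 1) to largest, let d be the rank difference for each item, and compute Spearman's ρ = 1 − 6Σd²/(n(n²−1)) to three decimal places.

Ranks of variable 1: 4, 3, 5, 1, 2
Ranks of variable 2: 2, 3, 5, 4, 1
d = r₁ − r₂: 2, 0, 0, -3, 1
d²: 4, 0, 0, 9, 1; Σd² = 14
ρ = 1 − 6·14/(5·24) = 1 − 84/120 = 0.300

0.300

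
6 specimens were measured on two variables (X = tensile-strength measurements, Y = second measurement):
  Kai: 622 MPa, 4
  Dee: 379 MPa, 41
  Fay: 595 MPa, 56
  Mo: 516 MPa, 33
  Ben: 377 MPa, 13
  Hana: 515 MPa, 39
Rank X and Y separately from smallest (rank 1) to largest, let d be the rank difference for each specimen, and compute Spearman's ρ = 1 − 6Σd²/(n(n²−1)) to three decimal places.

-0.086

Ranks of variable 1: 6, 2, 5, 4, 1, 3
Ranks of variable 2: 1, 5, 6, 3, 2, 4
d = r₁ − r₂: 5, -3, -1, 1, -1, -1
d²: 25, 9, 1, 1, 1, 1; Σd² = 38
ρ = 1 − 6·38/(6·35) = 1 − 228/210 = -0.086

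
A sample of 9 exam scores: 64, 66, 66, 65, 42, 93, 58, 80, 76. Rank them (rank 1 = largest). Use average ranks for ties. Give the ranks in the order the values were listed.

7, 4.5, 4.5, 6, 9, 1, 8, 2, 3

Sorted (descending): 93, 80, 76, 66, 66, 65, 64, 58, 42
The 2 values of 66 occupy positions 4–5 → average rank (4+5)/2 = 4.5.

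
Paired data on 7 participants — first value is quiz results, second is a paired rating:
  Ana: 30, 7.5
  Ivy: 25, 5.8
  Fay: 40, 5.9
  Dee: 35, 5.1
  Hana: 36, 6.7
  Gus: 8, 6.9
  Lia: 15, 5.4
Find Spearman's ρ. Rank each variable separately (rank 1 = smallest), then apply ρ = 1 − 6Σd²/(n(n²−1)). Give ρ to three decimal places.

Ranks of variable 1: 4, 3, 7, 5, 6, 1, 2
Ranks of variable 2: 7, 3, 4, 1, 5, 6, 2
d = r₁ − r₂: -3, 0, 3, 4, 1, -5, 0
d²: 9, 0, 9, 16, 1, 25, 0; Σd² = 60
ρ = 1 − 6·60/(7·48) = 1 − 360/336 = -0.071

-0.071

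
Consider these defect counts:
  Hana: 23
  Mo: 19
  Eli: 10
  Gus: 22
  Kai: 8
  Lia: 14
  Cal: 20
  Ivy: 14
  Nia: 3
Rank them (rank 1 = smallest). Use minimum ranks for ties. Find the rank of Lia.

Sorted (ascending): 3, 8, 10, 14, 14, 19, 20, 22, 23
The 2 values of 14 occupy positions 4–5 → each gets rank 4.
Lia has value 14 → rank 4.

4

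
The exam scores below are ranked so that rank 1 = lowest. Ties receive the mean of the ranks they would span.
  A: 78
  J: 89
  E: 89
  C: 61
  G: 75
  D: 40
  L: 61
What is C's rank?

Sorted (ascending): 40, 61, 61, 75, 78, 89, 89
The 2 values of 61 occupy positions 2–3 → average rank (2+3)/2 = 2.5.
The 2 values of 89 occupy positions 6–7 → average rank (6+7)/2 = 6.5.
C has value 61 → rank 2.5.

2.5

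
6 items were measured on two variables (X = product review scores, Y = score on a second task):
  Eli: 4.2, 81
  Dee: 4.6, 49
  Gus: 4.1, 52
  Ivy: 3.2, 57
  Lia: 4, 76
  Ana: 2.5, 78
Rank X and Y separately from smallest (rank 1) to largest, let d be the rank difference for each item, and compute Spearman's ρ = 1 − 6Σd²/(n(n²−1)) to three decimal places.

Ranks of variable 1: 5, 6, 4, 2, 3, 1
Ranks of variable 2: 6, 1, 2, 3, 4, 5
d = r₁ − r₂: -1, 5, 2, -1, -1, -4
d²: 1, 25, 4, 1, 1, 16; Σd² = 48
ρ = 1 − 6·48/(6·35) = 1 − 288/210 = -0.371

-0.371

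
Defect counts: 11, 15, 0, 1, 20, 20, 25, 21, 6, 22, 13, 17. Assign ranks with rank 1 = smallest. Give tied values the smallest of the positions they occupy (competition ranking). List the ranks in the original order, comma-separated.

Sorted (ascending): 0, 1, 6, 11, 13, 15, 17, 20, 20, 21, 22, 25
The 2 values of 20 occupy positions 8–9 → each gets rank 8.

4, 6, 1, 2, 8, 8, 12, 10, 3, 11, 5, 7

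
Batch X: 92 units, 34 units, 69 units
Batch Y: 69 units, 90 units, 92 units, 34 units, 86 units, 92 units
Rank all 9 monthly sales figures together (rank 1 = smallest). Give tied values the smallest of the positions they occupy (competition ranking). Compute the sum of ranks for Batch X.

11

Sorted (ascending): 34, 34, 69, 69, 86, 90, 92, 92, 92
The 2 values of 34 occupy positions 1–2 → each gets rank 1.
The 2 values of 69 occupy positions 3–4 → each gets rank 3.
The 3 values of 92 occupy positions 7–9 → each gets rank 7.
Batch X values → pooled ranks: 92→7, 34→1, 69→3
Rank sum = 7 + 1 + 3 = 11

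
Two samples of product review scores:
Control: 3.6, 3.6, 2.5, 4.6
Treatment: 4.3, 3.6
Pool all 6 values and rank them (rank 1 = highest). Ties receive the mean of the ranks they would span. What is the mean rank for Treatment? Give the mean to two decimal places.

3.00

Sorted (descending): 4.6, 4.3, 3.6, 3.6, 3.6, 2.5
The 3 values of 3.6 occupy positions 3–5 → average rank 4.
Treatment values → pooled ranks: 4.3→2, 3.6→4
Mean rank = (2 + 4) / 2 = 3.00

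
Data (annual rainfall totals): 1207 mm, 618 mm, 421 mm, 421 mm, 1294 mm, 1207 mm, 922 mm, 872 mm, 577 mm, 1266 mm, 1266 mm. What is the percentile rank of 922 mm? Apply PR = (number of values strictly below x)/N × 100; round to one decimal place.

45.5

N = 11.
Strictly below 922: 5. Equal to 922: 1.
PR = 5/11 × 100 = 45.5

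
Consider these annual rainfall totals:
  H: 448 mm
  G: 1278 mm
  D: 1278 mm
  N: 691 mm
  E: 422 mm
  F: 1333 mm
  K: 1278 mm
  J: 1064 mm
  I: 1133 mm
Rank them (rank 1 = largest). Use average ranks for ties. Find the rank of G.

Sorted (descending): 1333, 1278, 1278, 1278, 1133, 1064, 691, 448, 422
The 3 values of 1278 occupy positions 2–4 → average rank 3.
G has value 1278 mm → rank 3.

3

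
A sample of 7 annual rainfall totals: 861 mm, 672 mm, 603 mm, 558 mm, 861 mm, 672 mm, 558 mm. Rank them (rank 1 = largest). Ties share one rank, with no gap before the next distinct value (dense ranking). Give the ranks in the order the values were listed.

Sorted (descending): 861, 861, 672, 672, 603, 558, 558
The 2 values of 861 share dense rank 1.
The 2 values of 672 share dense rank 2.
The 2 values of 558 share dense rank 4.
Remaining distinct values take the next consecutive integers.

1, 2, 3, 4, 1, 2, 4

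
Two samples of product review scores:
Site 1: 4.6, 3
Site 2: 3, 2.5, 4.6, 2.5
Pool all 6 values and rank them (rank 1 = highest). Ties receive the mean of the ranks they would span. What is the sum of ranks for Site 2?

16

Sorted (descending): 4.6, 4.6, 3, 3, 2.5, 2.5
The 2 values of 4.6 occupy positions 1–2 → average rank (1+2)/2 = 1.5.
The 2 values of 3 occupy positions 3–4 → average rank (3+4)/2 = 3.5.
The 2 values of 2.5 occupy positions 5–6 → average rank (5+6)/2 = 5.5.
Site 2 values → pooled ranks: 3→3.5, 2.5→5.5, 4.6→1.5, 2.5→5.5
Rank sum = 3.5 + 5.5 + 1.5 + 5.5 = 16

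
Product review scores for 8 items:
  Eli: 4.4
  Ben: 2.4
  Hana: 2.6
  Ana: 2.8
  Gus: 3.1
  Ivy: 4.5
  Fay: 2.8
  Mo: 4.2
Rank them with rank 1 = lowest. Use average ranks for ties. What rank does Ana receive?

Sorted (ascending): 2.4, 2.6, 2.8, 2.8, 3.1, 4.2, 4.4, 4.5
The 2 values of 2.8 occupy positions 3–4 → average rank (3+4)/2 = 3.5.
Ana has value 2.8 → rank 3.5.

3.5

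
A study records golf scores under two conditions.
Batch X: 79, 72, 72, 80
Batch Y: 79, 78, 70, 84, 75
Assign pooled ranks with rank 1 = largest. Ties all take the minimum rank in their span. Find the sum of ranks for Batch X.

Sorted (descending): 84, 80, 79, 79, 78, 75, 72, 72, 70
The 2 values of 79 occupy positions 3–4 → each gets rank 3.
The 2 values of 72 occupy positions 7–8 → each gets rank 7.
Batch X values → pooled ranks: 79→3, 72→7, 72→7, 80→2
Rank sum = 3 + 7 + 7 + 2 = 19

19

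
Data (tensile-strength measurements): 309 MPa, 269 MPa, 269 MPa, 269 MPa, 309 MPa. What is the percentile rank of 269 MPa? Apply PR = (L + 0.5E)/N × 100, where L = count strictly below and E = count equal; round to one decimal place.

N = 5.
Strictly below 269: 0. Equal to 269: 3.
PR = (0 + 0.5·3)/5 × 100 = 30.0

30.0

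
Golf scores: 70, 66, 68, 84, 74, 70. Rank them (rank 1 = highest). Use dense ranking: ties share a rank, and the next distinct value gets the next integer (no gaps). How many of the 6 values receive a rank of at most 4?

5

Sorted (descending): 84, 74, 70, 70, 68, 66
The 2 values of 70 share dense rank 3.
Remaining distinct values take the next consecutive integers.
Ranks ≤ 4: {1, 2, 3, 3, 4} → 5 values.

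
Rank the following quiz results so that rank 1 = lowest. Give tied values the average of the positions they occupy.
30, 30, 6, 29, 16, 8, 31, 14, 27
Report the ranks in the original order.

Sorted (ascending): 6, 8, 14, 16, 27, 29, 30, 30, 31
The 2 values of 30 occupy positions 7–8 → average rank (7+8)/2 = 7.5.

7.5, 7.5, 1, 6, 4, 2, 9, 3, 5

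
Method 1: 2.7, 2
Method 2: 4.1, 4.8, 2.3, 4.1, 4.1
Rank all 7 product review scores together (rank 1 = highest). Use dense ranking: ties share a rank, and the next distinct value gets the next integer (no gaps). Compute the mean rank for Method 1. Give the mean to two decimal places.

Sorted (descending): 4.8, 4.1, 4.1, 4.1, 2.7, 2.3, 2
The 3 values of 4.1 share dense rank 2.
Remaining distinct values take the next consecutive integers.
Method 1 values → pooled ranks: 2.7→3, 2→5
Mean rank = (3 + 5) / 2 = 4.00

4.00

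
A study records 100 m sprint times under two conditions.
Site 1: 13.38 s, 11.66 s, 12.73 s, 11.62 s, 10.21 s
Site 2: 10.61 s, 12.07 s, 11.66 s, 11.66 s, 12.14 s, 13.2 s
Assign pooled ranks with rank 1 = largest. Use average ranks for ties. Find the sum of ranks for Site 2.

Sorted (descending): 13.38, 13.2, 12.73, 12.14, 12.07, 11.66, 11.66, 11.66, 11.62, 10.61, 10.21
The 3 values of 11.66 occupy positions 6–8 → average rank 7.
Site 2 values → pooled ranks: 10.61→10, 12.07→5, 11.66→7, 11.66→7, 12.14→4, 13.2→2
Rank sum = 10 + 5 + 7 + 7 + 4 + 2 = 35

35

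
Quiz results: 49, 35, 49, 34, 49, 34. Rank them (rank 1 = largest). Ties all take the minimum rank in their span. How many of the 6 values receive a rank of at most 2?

3

Sorted (descending): 49, 49, 49, 35, 34, 34
The 3 values of 49 occupy positions 1–3 → each gets rank 1.
The 2 values of 34 occupy positions 5–6 → each gets rank 5.
Ranks ≤ 2: {1, 1, 1} → 3 values.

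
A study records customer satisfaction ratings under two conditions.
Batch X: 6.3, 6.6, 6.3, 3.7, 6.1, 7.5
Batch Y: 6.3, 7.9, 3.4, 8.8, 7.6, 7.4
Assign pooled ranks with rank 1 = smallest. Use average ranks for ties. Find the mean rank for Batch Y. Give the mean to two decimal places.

7.83

Sorted (ascending): 3.4, 3.7, 6.1, 6.3, 6.3, 6.3, 6.6, 7.4, 7.5, 7.6, 7.9, 8.8
The 3 values of 6.3 occupy positions 4–6 → average rank 5.
Batch Y values → pooled ranks: 6.3→5, 7.9→11, 3.4→1, 8.8→12, 7.6→10, 7.4→8
Mean rank = (5 + 11 + 1 + 12 + 10 + 8) / 6 = 7.83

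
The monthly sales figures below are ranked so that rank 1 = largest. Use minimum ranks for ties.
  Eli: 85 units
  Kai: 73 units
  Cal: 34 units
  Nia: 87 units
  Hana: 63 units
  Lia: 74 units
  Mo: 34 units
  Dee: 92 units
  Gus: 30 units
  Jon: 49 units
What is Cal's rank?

Sorted (descending): 92, 87, 85, 74, 73, 63, 49, 34, 34, 30
The 2 values of 34 occupy positions 8–9 → each gets rank 8.
Cal has value 34 units → rank 8.

8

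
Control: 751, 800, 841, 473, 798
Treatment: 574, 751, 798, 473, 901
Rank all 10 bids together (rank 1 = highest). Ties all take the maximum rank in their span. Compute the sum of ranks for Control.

27

Sorted (descending): 901, 841, 800, 798, 798, 751, 751, 574, 473, 473
The 2 values of 798 occupy positions 4–5 → each gets rank 5.
The 2 values of 751 occupy positions 6–7 → each gets rank 7.
The 2 values of 473 occupy positions 9–10 → each gets rank 10.
Control values → pooled ranks: 751→7, 800→3, 841→2, 473→10, 798→5
Rank sum = 7 + 3 + 2 + 10 + 5 = 27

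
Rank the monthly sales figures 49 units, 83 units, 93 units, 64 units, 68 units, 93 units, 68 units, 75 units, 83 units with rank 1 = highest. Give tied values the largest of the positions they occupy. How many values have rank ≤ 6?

Sorted (descending): 93, 93, 83, 83, 75, 68, 68, 64, 49
The 2 values of 93 occupy positions 1–2 → each gets rank 2.
The 2 values of 83 occupy positions 3–4 → each gets rank 4.
The 2 values of 68 occupy positions 6–7 → each gets rank 7.
Ranks ≤ 6: {2, 2, 4, 4, 5} → 5 values.

5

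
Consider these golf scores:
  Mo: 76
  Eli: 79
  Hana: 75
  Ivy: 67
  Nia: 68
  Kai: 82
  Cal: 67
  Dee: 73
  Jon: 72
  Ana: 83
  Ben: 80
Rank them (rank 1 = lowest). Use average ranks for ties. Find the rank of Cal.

Sorted (ascending): 67, 67, 68, 72, 73, 75, 76, 79, 80, 82, 83
The 2 values of 67 occupy positions 1–2 → average rank (1+2)/2 = 1.5.
Cal has value 67 → rank 1.5.

1.5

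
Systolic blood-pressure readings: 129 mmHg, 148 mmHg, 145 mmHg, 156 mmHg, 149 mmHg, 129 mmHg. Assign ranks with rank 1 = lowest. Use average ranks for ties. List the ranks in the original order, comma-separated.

1.5, 4, 3, 6, 5, 1.5

Sorted (ascending): 129, 129, 145, 148, 149, 156
The 2 values of 129 occupy positions 1–2 → average rank (1+2)/2 = 1.5.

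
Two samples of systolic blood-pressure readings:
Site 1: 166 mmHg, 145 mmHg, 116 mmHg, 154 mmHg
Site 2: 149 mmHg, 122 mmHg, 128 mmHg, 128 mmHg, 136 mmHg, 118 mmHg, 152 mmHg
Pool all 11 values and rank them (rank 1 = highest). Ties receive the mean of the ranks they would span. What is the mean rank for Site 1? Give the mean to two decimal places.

4.75

Sorted (descending): 166, 154, 152, 149, 145, 136, 128, 128, 122, 118, 116
The 2 values of 128 occupy positions 7–8 → average rank (7+8)/2 = 7.5.
Site 1 values → pooled ranks: 166→1, 145→5, 116→11, 154→2
Mean rank = (1 + 5 + 11 + 2) / 4 = 4.75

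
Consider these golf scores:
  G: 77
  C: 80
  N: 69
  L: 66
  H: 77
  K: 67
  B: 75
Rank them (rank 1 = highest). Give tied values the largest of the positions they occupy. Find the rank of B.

4

Sorted (descending): 80, 77, 77, 75, 69, 67, 66
The 2 values of 77 occupy positions 2–3 → each gets rank 3.
B has value 75 → rank 4.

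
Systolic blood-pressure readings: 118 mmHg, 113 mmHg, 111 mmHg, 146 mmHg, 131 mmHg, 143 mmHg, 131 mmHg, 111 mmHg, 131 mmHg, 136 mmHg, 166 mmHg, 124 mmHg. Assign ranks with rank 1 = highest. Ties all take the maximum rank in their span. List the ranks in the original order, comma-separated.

9, 10, 12, 2, 7, 3, 7, 12, 7, 4, 1, 8

Sorted (descending): 166, 146, 143, 136, 131, 131, 131, 124, 118, 113, 111, 111
The 3 values of 131 occupy positions 5–7 → each gets rank 7.
The 2 values of 111 occupy positions 11–12 → each gets rank 12.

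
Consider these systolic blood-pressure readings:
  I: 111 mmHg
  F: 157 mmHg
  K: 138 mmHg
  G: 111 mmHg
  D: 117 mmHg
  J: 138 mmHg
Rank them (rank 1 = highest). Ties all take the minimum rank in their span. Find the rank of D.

Sorted (descending): 157, 138, 138, 117, 111, 111
The 2 values of 138 occupy positions 2–3 → each gets rank 2.
The 2 values of 111 occupy positions 5–6 → each gets rank 5.
D has value 117 mmHg → rank 4.

4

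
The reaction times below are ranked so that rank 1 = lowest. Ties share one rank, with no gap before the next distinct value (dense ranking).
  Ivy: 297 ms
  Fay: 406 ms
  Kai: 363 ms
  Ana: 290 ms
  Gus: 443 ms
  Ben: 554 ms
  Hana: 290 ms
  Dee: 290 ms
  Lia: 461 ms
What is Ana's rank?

Sorted (ascending): 290, 290, 290, 297, 363, 406, 443, 461, 554
The 3 values of 290 share dense rank 1.
Remaining distinct values take the next consecutive integers.
Ana has value 290 ms → rank 1.

1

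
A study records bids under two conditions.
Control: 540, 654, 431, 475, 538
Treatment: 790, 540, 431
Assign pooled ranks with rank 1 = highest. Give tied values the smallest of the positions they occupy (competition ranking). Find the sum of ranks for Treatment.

11

Sorted (descending): 790, 654, 540, 540, 538, 475, 431, 431
The 2 values of 540 occupy positions 3–4 → each gets rank 3.
The 2 values of 431 occupy positions 7–8 → each gets rank 7.
Treatment values → pooled ranks: 790→1, 540→3, 431→7
Rank sum = 1 + 3 + 7 = 11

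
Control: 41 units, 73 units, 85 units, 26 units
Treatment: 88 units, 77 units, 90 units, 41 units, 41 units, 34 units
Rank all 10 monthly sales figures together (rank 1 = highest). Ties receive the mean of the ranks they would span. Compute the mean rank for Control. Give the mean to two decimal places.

Sorted (descending): 90, 88, 85, 77, 73, 41, 41, 41, 34, 26
The 3 values of 41 occupy positions 6–8 → average rank 7.
Control values → pooled ranks: 41→7, 73→5, 85→3, 26→10
Mean rank = (7 + 5 + 3 + 10) / 4 = 6.25

6.25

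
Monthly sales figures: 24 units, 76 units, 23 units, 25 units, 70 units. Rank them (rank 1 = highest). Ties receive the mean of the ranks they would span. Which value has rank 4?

Sorted (descending): 76, 70, 25, 24, 23
No ties — each value takes its position as its rank.
Rank 4 → value 24.

24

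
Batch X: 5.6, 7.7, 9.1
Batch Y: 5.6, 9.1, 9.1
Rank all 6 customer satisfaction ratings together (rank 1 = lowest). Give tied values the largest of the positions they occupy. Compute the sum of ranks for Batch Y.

14

Sorted (ascending): 5.6, 5.6, 7.7, 9.1, 9.1, 9.1
The 2 values of 5.6 occupy positions 1–2 → each gets rank 2.
The 3 values of 9.1 occupy positions 4–6 → each gets rank 6.
Batch Y values → pooled ranks: 5.6→2, 9.1→6, 9.1→6
Rank sum = 2 + 6 + 6 = 14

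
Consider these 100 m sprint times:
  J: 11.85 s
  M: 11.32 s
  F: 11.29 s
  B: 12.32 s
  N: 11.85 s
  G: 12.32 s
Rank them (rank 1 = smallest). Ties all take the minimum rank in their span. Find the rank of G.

Sorted (ascending): 11.29, 11.32, 11.85, 11.85, 12.32, 12.32
The 2 values of 11.85 occupy positions 3–4 → each gets rank 3.
The 2 values of 12.32 occupy positions 5–6 → each gets rank 5.
G has value 12.32 s → rank 5.

5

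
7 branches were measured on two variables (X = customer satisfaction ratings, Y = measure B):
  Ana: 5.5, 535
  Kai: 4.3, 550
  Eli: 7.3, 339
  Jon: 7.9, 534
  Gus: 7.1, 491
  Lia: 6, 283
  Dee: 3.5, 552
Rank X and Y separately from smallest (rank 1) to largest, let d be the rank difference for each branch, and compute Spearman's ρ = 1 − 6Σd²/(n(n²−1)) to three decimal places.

-0.679

Ranks of variable 1: 3, 2, 6, 7, 5, 4, 1
Ranks of variable 2: 5, 6, 2, 4, 3, 1, 7
d = r₁ − r₂: -2, -4, 4, 3, 2, 3, -6
d²: 4, 16, 16, 9, 4, 9, 36; Σd² = 94
ρ = 1 − 6·94/(7·48) = 1 − 564/336 = -0.679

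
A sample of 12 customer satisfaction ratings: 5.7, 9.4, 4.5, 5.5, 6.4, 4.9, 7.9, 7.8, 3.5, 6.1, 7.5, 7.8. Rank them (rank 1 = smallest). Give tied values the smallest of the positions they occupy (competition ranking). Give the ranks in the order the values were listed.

5, 12, 2, 4, 7, 3, 11, 9, 1, 6, 8, 9

Sorted (ascending): 3.5, 4.5, 4.9, 5.5, 5.7, 6.1, 6.4, 7.5, 7.8, 7.8, 7.9, 9.4
The 2 values of 7.8 occupy positions 9–10 → each gets rank 9.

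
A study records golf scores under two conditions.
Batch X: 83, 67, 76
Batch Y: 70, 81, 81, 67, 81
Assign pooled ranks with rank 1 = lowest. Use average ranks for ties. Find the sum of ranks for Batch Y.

22.5

Sorted (ascending): 67, 67, 70, 76, 81, 81, 81, 83
The 2 values of 67 occupy positions 1–2 → average rank (1+2)/2 = 1.5.
The 3 values of 81 occupy positions 5–7 → average rank 6.
Batch Y values → pooled ranks: 70→3, 81→6, 81→6, 67→1.5, 81→6
Rank sum = 3 + 6 + 6 + 1.5 + 6 = 22.5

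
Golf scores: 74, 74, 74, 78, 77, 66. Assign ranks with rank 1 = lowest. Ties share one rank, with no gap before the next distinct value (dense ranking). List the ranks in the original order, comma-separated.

Sorted (ascending): 66, 74, 74, 74, 77, 78
The 3 values of 74 share dense rank 2.
Remaining distinct values take the next consecutive integers.

2, 2, 2, 4, 3, 1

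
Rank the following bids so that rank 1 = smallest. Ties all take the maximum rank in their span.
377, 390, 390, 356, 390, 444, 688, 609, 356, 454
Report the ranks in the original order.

Sorted (ascending): 356, 356, 377, 390, 390, 390, 444, 454, 609, 688
The 2 values of 356 occupy positions 1–2 → each gets rank 2.
The 3 values of 390 occupy positions 4–6 → each gets rank 6.

3, 6, 6, 2, 6, 7, 10, 9, 2, 8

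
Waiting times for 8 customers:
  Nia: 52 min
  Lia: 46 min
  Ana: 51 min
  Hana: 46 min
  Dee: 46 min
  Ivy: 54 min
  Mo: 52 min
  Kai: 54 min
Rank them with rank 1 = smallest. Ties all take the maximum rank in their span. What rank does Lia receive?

Sorted (ascending): 46, 46, 46, 51, 52, 52, 54, 54
The 3 values of 46 occupy positions 1–3 → each gets rank 3.
The 2 values of 52 occupy positions 5–6 → each gets rank 6.
The 2 values of 54 occupy positions 7–8 → each gets rank 8.
Lia has value 46 min → rank 3.

3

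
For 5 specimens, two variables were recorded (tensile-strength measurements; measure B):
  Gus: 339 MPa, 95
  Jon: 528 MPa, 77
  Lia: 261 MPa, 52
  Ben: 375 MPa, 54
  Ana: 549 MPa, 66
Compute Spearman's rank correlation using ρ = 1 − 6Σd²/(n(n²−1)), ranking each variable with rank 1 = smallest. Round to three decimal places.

Ranks of variable 1: 2, 4, 1, 3, 5
Ranks of variable 2: 5, 4, 1, 2, 3
d = r₁ − r₂: -3, 0, 0, 1, 2
d²: 9, 0, 0, 1, 4; Σd² = 14
ρ = 1 − 6·14/(5·24) = 1 − 84/120 = 0.300

0.300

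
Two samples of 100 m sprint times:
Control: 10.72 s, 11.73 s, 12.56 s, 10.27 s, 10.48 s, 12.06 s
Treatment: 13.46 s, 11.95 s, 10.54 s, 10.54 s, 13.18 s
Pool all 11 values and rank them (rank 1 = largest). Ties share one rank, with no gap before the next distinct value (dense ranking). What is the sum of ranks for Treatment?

Sorted (descending): 13.46, 13.18, 12.56, 12.06, 11.95, 11.73, 10.72, 10.54, 10.54, 10.48, 10.27
The 2 values of 10.54 share dense rank 8.
Remaining distinct values take the next consecutive integers.
Treatment values → pooled ranks: 13.46→1, 11.95→5, 10.54→8, 10.54→8, 13.18→2
Rank sum = 1 + 5 + 8 + 8 + 2 = 24

24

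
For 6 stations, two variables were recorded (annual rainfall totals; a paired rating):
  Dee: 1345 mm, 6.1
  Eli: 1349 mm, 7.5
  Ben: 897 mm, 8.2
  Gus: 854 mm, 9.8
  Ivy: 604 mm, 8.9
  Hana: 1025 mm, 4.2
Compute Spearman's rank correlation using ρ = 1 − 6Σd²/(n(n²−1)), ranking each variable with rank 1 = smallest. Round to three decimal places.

Ranks of variable 1: 5, 6, 3, 2, 1, 4
Ranks of variable 2: 2, 3, 4, 6, 5, 1
d = r₁ − r₂: 3, 3, -1, -4, -4, 3
d²: 9, 9, 1, 16, 16, 9; Σd² = 60
ρ = 1 − 6·60/(6·35) = 1 − 360/210 = -0.714

-0.714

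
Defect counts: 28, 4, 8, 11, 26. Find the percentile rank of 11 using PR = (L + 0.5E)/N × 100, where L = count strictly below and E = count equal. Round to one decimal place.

N = 5.
Strictly below 11: 2. Equal to 11: 1.
PR = (2 + 0.5·1)/5 × 100 = 50.0

50.0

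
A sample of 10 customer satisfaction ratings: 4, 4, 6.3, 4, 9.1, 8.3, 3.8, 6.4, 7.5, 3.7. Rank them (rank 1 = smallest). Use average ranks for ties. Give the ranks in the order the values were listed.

Sorted (ascending): 3.7, 3.8, 4, 4, 4, 6.3, 6.4, 7.5, 8.3, 9.1
The 3 values of 4 occupy positions 3–5 → average rank 4.

4, 4, 6, 4, 10, 9, 2, 7, 8, 1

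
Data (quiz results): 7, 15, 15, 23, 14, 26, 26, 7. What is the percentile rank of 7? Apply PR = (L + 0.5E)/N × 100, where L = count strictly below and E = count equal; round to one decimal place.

N = 8.
Strictly below 7: 0. Equal to 7: 2.
PR = (0 + 0.5·2)/8 × 100 = 12.5

12.5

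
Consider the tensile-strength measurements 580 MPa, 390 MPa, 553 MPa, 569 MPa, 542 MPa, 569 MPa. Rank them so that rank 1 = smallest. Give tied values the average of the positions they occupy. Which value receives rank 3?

Sorted (ascending): 390, 542, 553, 569, 569, 580
The 2 values of 569 occupy positions 4–5 → average rank (4+5)/2 = 4.5.
Rank 3 → value 553.

553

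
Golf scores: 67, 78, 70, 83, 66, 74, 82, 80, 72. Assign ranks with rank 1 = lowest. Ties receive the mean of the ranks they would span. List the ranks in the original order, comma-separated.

Sorted (ascending): 66, 67, 70, 72, 74, 78, 80, 82, 83
No ties — each value takes its position as its rank.

2, 6, 3, 9, 1, 5, 8, 7, 4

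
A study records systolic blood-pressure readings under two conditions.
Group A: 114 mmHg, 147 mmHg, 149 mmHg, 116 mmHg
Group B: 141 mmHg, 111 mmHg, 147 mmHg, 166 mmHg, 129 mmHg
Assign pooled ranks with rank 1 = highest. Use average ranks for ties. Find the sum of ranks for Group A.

20.5

Sorted (descending): 166, 149, 147, 147, 141, 129, 116, 114, 111
The 2 values of 147 occupy positions 3–4 → average rank (3+4)/2 = 3.5.
Group A values → pooled ranks: 114→8, 147→3.5, 149→2, 116→7
Rank sum = 8 + 3.5 + 2 + 7 = 20.5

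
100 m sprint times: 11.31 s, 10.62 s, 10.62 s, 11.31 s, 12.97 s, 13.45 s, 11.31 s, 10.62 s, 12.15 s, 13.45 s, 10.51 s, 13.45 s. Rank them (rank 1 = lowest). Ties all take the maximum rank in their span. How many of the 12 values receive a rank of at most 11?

Sorted (ascending): 10.51, 10.62, 10.62, 10.62, 11.31, 11.31, 11.31, 12.15, 12.97, 13.45, 13.45, 13.45
The 3 values of 10.62 occupy positions 2–4 → each gets rank 4.
The 3 values of 11.31 occupy positions 5–7 → each gets rank 7.
The 3 values of 13.45 occupy positions 10–12 → each gets rank 12.
Ranks ≤ 11: {1, 4, 4, 4, 7, 7, 7, 8, 9} → 9 values.

9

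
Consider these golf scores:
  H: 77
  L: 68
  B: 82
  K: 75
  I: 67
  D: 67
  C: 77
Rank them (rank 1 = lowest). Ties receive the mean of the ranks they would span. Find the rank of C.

5.5

Sorted (ascending): 67, 67, 68, 75, 77, 77, 82
The 2 values of 67 occupy positions 1–2 → average rank (1+2)/2 = 1.5.
The 2 values of 77 occupy positions 5–6 → average rank (5+6)/2 = 5.5.
C has value 77 → rank 5.5.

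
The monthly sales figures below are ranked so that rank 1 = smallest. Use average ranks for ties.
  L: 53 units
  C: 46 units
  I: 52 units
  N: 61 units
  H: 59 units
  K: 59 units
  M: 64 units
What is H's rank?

Sorted (ascending): 46, 52, 53, 59, 59, 61, 64
The 2 values of 59 occupy positions 4–5 → average rank (4+5)/2 = 4.5.
H has value 59 units → rank 4.5.

4.5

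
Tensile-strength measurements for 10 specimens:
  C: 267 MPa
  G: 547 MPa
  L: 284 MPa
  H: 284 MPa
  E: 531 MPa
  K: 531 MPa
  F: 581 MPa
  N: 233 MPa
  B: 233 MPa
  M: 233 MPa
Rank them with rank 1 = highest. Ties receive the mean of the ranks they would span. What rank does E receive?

Sorted (descending): 581, 547, 531, 531, 284, 284, 267, 233, 233, 233
The 2 values of 531 occupy positions 3–4 → average rank (3+4)/2 = 3.5.
The 2 values of 284 occupy positions 5–6 → average rank (5+6)/2 = 5.5.
The 3 values of 233 occupy positions 8–10 → average rank 9.
E has value 531 MPa → rank 3.5.

3.5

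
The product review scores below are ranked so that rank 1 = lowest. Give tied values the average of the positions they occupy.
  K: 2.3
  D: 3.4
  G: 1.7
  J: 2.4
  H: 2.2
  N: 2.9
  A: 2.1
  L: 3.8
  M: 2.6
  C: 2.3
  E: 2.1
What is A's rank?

Sorted (ascending): 1.7, 2.1, 2.1, 2.2, 2.3, 2.3, 2.4, 2.6, 2.9, 3.4, 3.8
The 2 values of 2.1 occupy positions 2–3 → average rank (2+3)/2 = 2.5.
The 2 values of 2.3 occupy positions 5–6 → average rank (5+6)/2 = 5.5.
A has value 2.1 → rank 2.5.

2.5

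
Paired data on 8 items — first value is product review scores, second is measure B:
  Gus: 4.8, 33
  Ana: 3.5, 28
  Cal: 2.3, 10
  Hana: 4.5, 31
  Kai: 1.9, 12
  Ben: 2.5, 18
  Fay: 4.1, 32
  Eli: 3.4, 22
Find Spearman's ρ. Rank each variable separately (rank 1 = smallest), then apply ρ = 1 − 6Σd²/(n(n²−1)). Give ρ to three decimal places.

0.952

Ranks of variable 1: 8, 5, 2, 7, 1, 3, 6, 4
Ranks of variable 2: 8, 5, 1, 6, 2, 3, 7, 4
d = r₁ − r₂: 0, 0, 1, 1, -1, 0, -1, 0
d²: 0, 0, 1, 1, 1, 0, 1, 0; Σd² = 4
ρ = 1 − 6·4/(8·63) = 1 − 24/504 = 0.952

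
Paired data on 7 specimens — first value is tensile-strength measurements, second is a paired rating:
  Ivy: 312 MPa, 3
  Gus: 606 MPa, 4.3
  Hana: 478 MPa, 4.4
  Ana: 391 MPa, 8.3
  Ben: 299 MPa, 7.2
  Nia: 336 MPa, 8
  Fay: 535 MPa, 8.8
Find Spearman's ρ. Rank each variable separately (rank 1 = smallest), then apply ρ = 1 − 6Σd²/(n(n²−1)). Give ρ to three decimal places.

Ranks of variable 1: 2, 7, 5, 4, 1, 3, 6
Ranks of variable 2: 1, 2, 3, 6, 4, 5, 7
d = r₁ − r₂: 1, 5, 2, -2, -3, -2, -1
d²: 1, 25, 4, 4, 9, 4, 1; Σd² = 48
ρ = 1 − 6·48/(7·48) = 1 − 288/336 = 0.143

0.143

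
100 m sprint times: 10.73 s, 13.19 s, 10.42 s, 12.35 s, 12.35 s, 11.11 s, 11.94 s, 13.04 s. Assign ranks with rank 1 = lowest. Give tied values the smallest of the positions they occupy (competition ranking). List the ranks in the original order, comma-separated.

Sorted (ascending): 10.42, 10.73, 11.11, 11.94, 12.35, 12.35, 13.04, 13.19
The 2 values of 12.35 occupy positions 5–6 → each gets rank 5.

2, 8, 1, 5, 5, 3, 4, 7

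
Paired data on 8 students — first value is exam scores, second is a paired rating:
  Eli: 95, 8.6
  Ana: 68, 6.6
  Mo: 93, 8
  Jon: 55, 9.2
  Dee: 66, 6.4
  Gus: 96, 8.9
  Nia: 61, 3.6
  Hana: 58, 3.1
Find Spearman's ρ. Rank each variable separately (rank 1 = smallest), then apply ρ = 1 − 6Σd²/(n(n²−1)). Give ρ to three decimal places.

Ranks of variable 1: 7, 5, 6, 1, 4, 8, 3, 2
Ranks of variable 2: 6, 4, 5, 8, 3, 7, 2, 1
d = r₁ − r₂: 1, 1, 1, -7, 1, 1, 1, 1
d²: 1, 1, 1, 49, 1, 1, 1, 1; Σd² = 56
ρ = 1 − 6·56/(8·63) = 1 − 336/504 = 0.333

0.333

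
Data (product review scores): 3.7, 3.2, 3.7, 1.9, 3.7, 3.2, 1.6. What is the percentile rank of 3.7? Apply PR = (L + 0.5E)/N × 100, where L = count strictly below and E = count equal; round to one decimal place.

N = 7.
Strictly below 3.7: 4. Equal to 3.7: 3.
PR = (4 + 0.5·3)/7 × 100 = 78.6

78.6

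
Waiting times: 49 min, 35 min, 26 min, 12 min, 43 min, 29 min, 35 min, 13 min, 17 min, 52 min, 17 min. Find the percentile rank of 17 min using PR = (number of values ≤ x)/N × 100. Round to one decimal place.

36.4

N = 11.
Strictly below 17: 2. Equal to 17: 2.
PR = 4/11 × 100 = 36.4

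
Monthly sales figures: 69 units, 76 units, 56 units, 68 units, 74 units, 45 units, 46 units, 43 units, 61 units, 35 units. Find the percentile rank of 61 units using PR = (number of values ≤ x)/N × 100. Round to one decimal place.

60.0

N = 10.
Strictly below 61: 5. Equal to 61: 1.
PR = 6/10 × 100 = 60.0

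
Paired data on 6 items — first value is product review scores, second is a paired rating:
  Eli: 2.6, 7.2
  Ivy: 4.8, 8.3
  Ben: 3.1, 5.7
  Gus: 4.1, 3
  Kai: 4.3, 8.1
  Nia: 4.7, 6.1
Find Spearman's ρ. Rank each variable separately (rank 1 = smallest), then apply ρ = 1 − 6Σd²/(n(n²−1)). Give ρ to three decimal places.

0.486

Ranks of variable 1: 1, 6, 2, 3, 4, 5
Ranks of variable 2: 4, 6, 2, 1, 5, 3
d = r₁ − r₂: -3, 0, 0, 2, -1, 2
d²: 9, 0, 0, 4, 1, 4; Σd² = 18
ρ = 1 − 6·18/(6·35) = 1 − 108/210 = 0.486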